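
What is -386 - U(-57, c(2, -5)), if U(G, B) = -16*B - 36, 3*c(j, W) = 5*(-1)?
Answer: -1130/3 ≈ -376.67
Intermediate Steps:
c(j, W) = -5/3 (c(j, W) = (5*(-1))/3 = (1/3)*(-5) = -5/3)
U(G, B) = -36 - 16*B
-386 - U(-57, c(2, -5)) = -386 - (-36 - 16*(-5/3)) = -386 - (-36 + 80/3) = -386 - 1*(-28/3) = -386 + 28/3 = -1130/3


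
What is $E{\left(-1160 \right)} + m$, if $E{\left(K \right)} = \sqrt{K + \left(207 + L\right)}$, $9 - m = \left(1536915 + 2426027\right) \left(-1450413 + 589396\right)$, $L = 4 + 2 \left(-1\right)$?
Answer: $3412160432023 + i \sqrt{951} \approx 3.4122 \cdot 10^{12} + 30.838 i$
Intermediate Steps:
$L = 2$ ($L = 4 - 2 = 2$)
$m = 3412160432023$ ($m = 9 - \left(1536915 + 2426027\right) \left(-1450413 + 589396\right) = 9 - 3962942 \left(-861017\right) = 9 - -3412160432014 = 9 + 3412160432014 = 3412160432023$)
$E{\left(K \right)} = \sqrt{209 + K}$ ($E{\left(K \right)} = \sqrt{K + \left(207 + 2\right)} = \sqrt{K + 209} = \sqrt{209 + K}$)
$E{\left(-1160 \right)} + m = \sqrt{209 - 1160} + 3412160432023 = \sqrt{-951} + 3412160432023 = i \sqrt{951} + 3412160432023 = 3412160432023 + i \sqrt{951}$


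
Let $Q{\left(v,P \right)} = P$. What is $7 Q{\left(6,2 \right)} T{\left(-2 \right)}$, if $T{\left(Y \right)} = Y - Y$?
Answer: $0$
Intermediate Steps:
$T{\left(Y \right)} = 0$
$7 Q{\left(6,2 \right)} T{\left(-2 \right)} = 7 \cdot 2 \cdot 0 = 14 \cdot 0 = 0$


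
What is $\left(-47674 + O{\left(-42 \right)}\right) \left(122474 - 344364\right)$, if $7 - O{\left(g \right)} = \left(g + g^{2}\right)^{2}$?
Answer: $668543697390$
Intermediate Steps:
$O{\left(g \right)} = 7 - \left(g + g^{2}\right)^{2}$
$\left(-47674 + O{\left(-42 \right)}\right) \left(122474 - 344364\right) = \left(-47674 + \left(7 - \left(-42\right)^{2} \left(1 - 42\right)^{2}\right)\right) \left(122474 - 344364\right) = \left(-47674 + \left(7 - 1764 \left(-41\right)^{2}\right)\right) \left(-221890\right) = \left(-47674 + \left(7 - 1764 \cdot 1681\right)\right) \left(-221890\right) = \left(-47674 + \left(7 - 2965284\right)\right) \left(-221890\right) = \left(-47674 - 2965277\right) \left(-221890\right) = \left(-3012951\right) \left(-221890\right) = 668543697390$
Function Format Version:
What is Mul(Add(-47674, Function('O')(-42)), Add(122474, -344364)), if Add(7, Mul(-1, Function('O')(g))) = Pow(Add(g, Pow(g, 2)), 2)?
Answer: 668543697390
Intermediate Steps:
Function('O')(g) = Add(7, Mul(-1, Pow(Add(g, Pow(g, 2)), 2)))
Mul(Add(-47674, Function('O')(-42)), Add(122474, -344364)) = Mul(Add(-47674, Add(7, Mul(-1, Pow(-42, 2), Pow(Add(1, -42), 2)))), Add(122474, -344364)) = Mul(Add(-47674, Add(7, Mul(-1, 1764, Pow(-41, 2)))), -221890) = Mul(Add(-47674, Add(7, Mul(-1, 1764, 1681))), -221890) = Mul(Add(-47674, Add(7, -2965284)), -221890) = Mul(Add(-47674, -2965277), -221890) = Mul(-3012951, -221890) = 668543697390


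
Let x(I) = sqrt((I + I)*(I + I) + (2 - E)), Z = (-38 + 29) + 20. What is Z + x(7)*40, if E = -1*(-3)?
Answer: 11 + 40*sqrt(195) ≈ 569.57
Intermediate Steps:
E = 3
Z = 11 (Z = -9 + 20 = 11)
x(I) = sqrt(-1 + 4*I**2) (x(I) = sqrt((I + I)*(I + I) + (2 - 1*3)) = sqrt((2*I)*(2*I) + (2 - 3)) = sqrt(4*I**2 - 1) = sqrt(-1 + 4*I**2))
Z + x(7)*40 = 11 + sqrt(-1 + 4*7**2)*40 = 11 + sqrt(-1 + 4*49)*40 = 11 + sqrt(-1 + 196)*40 = 11 + sqrt(195)*40 = 11 + 40*sqrt(195)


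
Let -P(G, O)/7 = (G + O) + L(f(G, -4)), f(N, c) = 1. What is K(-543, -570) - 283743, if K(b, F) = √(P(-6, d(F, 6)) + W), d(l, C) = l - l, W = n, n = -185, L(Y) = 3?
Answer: -283743 + 2*I*√41 ≈ -2.8374e+5 + 12.806*I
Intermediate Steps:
W = -185
d(l, C) = 0
P(G, O) = -21 - 7*G - 7*O (P(G, O) = -7*((G + O) + 3) = -7*(3 + G + O) = -21 - 7*G - 7*O)
K(b, F) = 2*I*√41 (K(b, F) = √((-21 - 7*(-6) - 7*0) - 185) = √((-21 + 42 + 0) - 185) = √(21 - 185) = √(-164) = 2*I*√41)
K(-543, -570) - 283743 = 2*I*√41 - 283743 = -283743 + 2*I*√41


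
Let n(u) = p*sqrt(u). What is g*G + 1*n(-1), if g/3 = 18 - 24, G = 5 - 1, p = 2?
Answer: -72 + 2*I ≈ -72.0 + 2.0*I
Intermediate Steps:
n(u) = 2*sqrt(u)
G = 4
g = -18 (g = 3*(18 - 24) = 3*(-6) = -18)
g*G + 1*n(-1) = -18*4 + 1*(2*sqrt(-1)) = -72 + 1*(2*I) = -72 + 2*I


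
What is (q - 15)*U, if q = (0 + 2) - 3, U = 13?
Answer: -208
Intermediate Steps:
q = -1 (q = 2 - 3 = -1)
(q - 15)*U = (-1 - 15)*13 = -16*13 = -208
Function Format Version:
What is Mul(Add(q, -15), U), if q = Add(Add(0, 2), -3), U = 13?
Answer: -208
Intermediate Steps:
q = -1 (q = Add(2, -3) = -1)
Mul(Add(q, -15), U) = Mul(Add(-1, -15), 13) = Mul(-16, 13) = -208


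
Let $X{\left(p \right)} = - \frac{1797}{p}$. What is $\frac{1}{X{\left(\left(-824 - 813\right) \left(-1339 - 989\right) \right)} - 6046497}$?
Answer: $- \frac{1270312}{7680937697663} \approx -1.6539 \cdot 10^{-7}$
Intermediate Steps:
$\frac{1}{X{\left(\left(-824 - 813\right) \left(-1339 - 989\right) \right)} - 6046497} = \frac{1}{- \frac{1797}{\left(-824 - 813\right) \left(-1339 - 989\right)} - 6046497} = \frac{1}{- \frac{1797}{\left(-1637\right) \left(-2328\right)} - 6046497} = \frac{1}{- \frac{1797}{3810936} - 6046497} = \frac{1}{\left(-1797\right) \frac{1}{3810936} - 6046497} = \frac{1}{- \frac{599}{1270312} - 6046497} = \frac{1}{- \frac{7680937697663}{1270312}} = - \frac{1270312}{7680937697663}$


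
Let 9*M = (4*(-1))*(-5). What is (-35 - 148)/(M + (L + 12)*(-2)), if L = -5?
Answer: 1647/106 ≈ 15.538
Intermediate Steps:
M = 20/9 (M = ((4*(-1))*(-5))/9 = (-4*(-5))/9 = (1/9)*20 = 20/9 ≈ 2.2222)
(-35 - 148)/(M + (L + 12)*(-2)) = (-35 - 148)/(20/9 + (-5 + 12)*(-2)) = -183/(20/9 + 7*(-2)) = -183/(20/9 - 14) = -183/(-106/9) = -183*(-9/106) = 1647/106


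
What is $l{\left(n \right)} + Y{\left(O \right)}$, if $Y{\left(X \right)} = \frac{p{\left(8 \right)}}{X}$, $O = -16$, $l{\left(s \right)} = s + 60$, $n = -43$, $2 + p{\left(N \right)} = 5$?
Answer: $\frac{269}{16} \approx 16.813$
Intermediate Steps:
$p{\left(N \right)} = 3$ ($p{\left(N \right)} = -2 + 5 = 3$)
$l{\left(s \right)} = 60 + s$
$Y{\left(X \right)} = \frac{3}{X}$
$l{\left(n \right)} + Y{\left(O \right)} = \left(60 - 43\right) + \frac{3}{-16} = 17 + 3 \left(- \frac{1}{16}\right) = 17 - \frac{3}{16} = \frac{269}{16}$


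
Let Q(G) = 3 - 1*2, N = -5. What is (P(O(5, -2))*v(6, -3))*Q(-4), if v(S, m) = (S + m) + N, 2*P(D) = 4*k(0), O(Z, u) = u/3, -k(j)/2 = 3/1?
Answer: 24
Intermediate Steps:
k(j) = -6 (k(j) = -6/1 = -6)
O(Z, u) = u/3 (O(Z, u) = u*(⅓) = u/3)
Q(G) = 1 (Q(G) = 3 - 2 = 1)
P(D) = -12 (P(D) = (4*(-6))/2 = (½)*(-24) = -12)
v(S, m) = -5 + S + m (v(S, m) = (S + m) - 5 = -5 + S + m)
(P(O(5, -2))*v(6, -3))*Q(-4) = -12*(-5 + 6 - 3)*1 = -12*(-2)*1 = 24*1 = 24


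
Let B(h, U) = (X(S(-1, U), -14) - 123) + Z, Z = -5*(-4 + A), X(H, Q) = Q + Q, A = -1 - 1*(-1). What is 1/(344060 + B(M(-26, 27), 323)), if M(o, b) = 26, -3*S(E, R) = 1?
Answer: 1/343929 ≈ 2.9076e-6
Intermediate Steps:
A = 0 (A = -1 + 1 = 0)
S(E, R) = -1/3 (S(E, R) = -1/3*1 = -1/3)
X(H, Q) = 2*Q
Z = 20 (Z = -5*(-4 + 0) = -5*(-4) = 20)
B(h, U) = -131 (B(h, U) = (2*(-14) - 123) + 20 = (-28 - 123) + 20 = -151 + 20 = -131)
1/(344060 + B(M(-26, 27), 323)) = 1/(344060 - 131) = 1/343929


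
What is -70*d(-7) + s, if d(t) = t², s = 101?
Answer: -3329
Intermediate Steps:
-70*d(-7) + s = -70*(-7)² + 101 = -70*49 + 101 = -3430 + 101 = -3329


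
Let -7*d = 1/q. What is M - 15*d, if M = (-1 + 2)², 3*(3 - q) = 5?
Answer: 73/28 ≈ 2.6071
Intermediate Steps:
q = 4/3 (q = 3 - ⅓*5 = 3 - 5/3 = 4/3 ≈ 1.3333)
d = -3/28 (d = -1/(7*4/3) = -⅐*¾ = -3/28 ≈ -0.10714)
M = 1 (M = 1² = 1)
M - 15*d = 1 - 15*(-3/28) = 1 + 45/28 = 73/28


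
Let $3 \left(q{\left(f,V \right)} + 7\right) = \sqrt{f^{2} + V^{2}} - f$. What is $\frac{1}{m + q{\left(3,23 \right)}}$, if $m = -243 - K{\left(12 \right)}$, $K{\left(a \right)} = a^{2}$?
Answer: $- \frac{3555}{1403687} - \frac{3 \sqrt{538}}{1403687} \approx -0.0025822$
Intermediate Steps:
$m = -387$ ($m = -243 - 12^{2} = -243 - 144 = -387$)
$q{\left(f,V \right)} = -7 - \frac{f}{3} + \frac{\sqrt{V^{2} + f^{2}}}{3}$ ($q{\left(f,V \right)} = -7 + \frac{\sqrt{f^{2} + V^{2}} - f}{3} = -7 + \frac{\sqrt{V^{2} + f^{2}} - f}{3} = -7 - \left(- \frac{\sqrt{V^{2} + f^{2}}}{3} + \frac{f}{3}\right) = -7 - \frac{f}{3} + \frac{\sqrt{V^{2} + f^{2}}}{3}$)
$\frac{1}{m + q{\left(3,23 \right)}} = \frac{1}{-387 - \left(8 - \frac{\sqrt{23^{2} + 3^{2}}}{3}\right)} = \frac{1}{-387 - \left(8 - \frac{\sqrt{529 + 9}}{3}\right)} = \frac{1}{-387 - \left(8 - \frac{\sqrt{538}}{3}\right)} = \frac{1}{-395 + \frac{\sqrt{538}}{3}}$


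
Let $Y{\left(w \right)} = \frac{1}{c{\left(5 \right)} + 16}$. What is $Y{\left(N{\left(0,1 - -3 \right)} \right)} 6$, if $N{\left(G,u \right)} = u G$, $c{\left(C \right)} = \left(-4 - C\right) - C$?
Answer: $3$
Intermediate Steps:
$c{\left(C \right)} = -4 - 2 C$
$N{\left(G,u \right)} = G u$
$Y{\left(w \right)} = \frac{1}{2}$ ($Y{\left(w \right)} = \frac{1}{\left(-4 - 10\right) + 16} = \frac{1}{-14 + 16} = \frac{1}{2}$)
$Y{\left(N{\left(0,1 - -3 \right)} \right)} 6 = \frac{1}{2} \cdot 6 = 3$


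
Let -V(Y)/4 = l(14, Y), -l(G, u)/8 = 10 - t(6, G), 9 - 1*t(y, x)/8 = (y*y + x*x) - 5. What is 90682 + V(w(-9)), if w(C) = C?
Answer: 146810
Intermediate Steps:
t(y, x) = 112 - 8*x² - 8*y² (t(y, x) = 72 - 8*((y*y + x*x) - 5) = 72 - 8*((y² + x²) - 5) = 72 - 8*((x² + y²) - 5) = 72 - 8*(-5 + x² + y²) = 72 + (40 - 8*x² - 8*y²) = 112 - 8*x² - 8*y²)
l(G, u) = -1488 - 64*G² (l(G, u) = -8*(10 - (112 - 8*G² - 8*6²)) = -8*(10 - (112 - 8*G² - 8*36)) = -8*(10 - (112 - 8*G² - 288)) = -8*(10 - (-176 - 8*G²)) = -8*(10 + (176 + 8*G²)) = -8*(186 + 8*G²) = -1488 - 64*G²)
V(Y) = 56128 (V(Y) = -4*(-1488 - 64*14²) = -4*(-1488 - 64*196) = -4*(-1488 - 12544) = -4*(-14032) = 56128)
90682 + V(w(-9)) = 90682 + 56128 = 146810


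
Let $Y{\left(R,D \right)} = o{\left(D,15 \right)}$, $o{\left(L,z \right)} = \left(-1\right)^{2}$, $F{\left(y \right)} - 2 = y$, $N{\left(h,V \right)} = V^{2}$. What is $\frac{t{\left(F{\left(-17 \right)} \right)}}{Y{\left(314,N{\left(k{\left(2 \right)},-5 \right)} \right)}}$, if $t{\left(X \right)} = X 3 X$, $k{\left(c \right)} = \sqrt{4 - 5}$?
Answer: $675$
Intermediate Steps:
$k{\left(c \right)} = i$ ($k{\left(c \right)} = \sqrt{-1} = i$)
$F{\left(y \right)} = 2 + y$
$o{\left(L,z \right)} = 1$
$t{\left(X \right)} = 3 X^{2}$
$Y{\left(R,D \right)} = 1$
$\frac{t{\left(F{\left(-17 \right)} \right)}}{Y{\left(314,N{\left(k{\left(2 \right)},-5 \right)} \right)}} = \frac{3 \left(2 - 17\right)^{2}}{1} = 3 \left(-15\right)^{2} \cdot 1 = 3 \cdot 225 \cdot 1 = 675 \cdot 1 = 675$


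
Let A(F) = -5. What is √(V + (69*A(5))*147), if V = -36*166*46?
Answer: 33*I*√299 ≈ 570.62*I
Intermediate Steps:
V = -274896 (V = -5976*46 = -274896)
√(V + (69*A(5))*147) = √(-274896 + (69*(-5))*147) = √(-274896 - 345*147) = √(-274896 - 50715) = √(-325611) = 33*I*√299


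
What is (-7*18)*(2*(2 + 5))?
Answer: -1764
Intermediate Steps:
(-7*18)*(2*(2 + 5)) = -252*7 = -126*14 = -1764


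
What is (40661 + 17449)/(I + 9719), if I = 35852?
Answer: 58110/45571 ≈ 1.2752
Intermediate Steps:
(40661 + 17449)/(I + 9719) = (40661 + 17449)/(35852 + 9719) = 58110/45571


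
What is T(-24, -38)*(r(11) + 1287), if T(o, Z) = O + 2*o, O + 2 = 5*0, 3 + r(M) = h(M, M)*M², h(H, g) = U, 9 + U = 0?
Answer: -9750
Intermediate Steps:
U = -9 (U = -9 + 0 = -9)
h(H, g) = -9
r(M) = -3 - 9*M²
O = -2 (O = -2 + 5*0 = -2 + 0 = -2)
T(o, Z) = -2 + 2*o
T(-24, -38)*(r(11) + 1287) = (-2 + 2*(-24))*((-3 - 9*11²) + 1287) = (-2 - 48)*((-3 - 9*121) + 1287) = -50*((-3 - 1089) + 1287) = -50*(-1092 + 1287) = -50*195 = -9750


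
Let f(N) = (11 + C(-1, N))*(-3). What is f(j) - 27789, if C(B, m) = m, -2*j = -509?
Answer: -57171/2 ≈ -28586.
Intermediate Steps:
j = 509/2 (j = -1/2*(-509) = 509/2 ≈ 254.50)
f(N) = -33 - 3*N (f(N) = (11 + N)*(-3) = -33 - 3*N)
f(j) - 27789 = (-33 - 3*509/2) - 27789 = (-33 - 1527/2) - 27789 = -1593/2 - 27789 = -57171/2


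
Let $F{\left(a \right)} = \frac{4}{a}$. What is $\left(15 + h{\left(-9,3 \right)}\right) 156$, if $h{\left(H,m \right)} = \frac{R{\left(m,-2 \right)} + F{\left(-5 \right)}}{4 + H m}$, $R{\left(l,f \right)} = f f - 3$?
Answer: $\frac{268944}{115} \approx 2338.6$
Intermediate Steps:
$R{\left(l,f \right)} = -3 + f^{2}$ ($R{\left(l,f \right)} = f^{2} - 3 = -3 + f^{2}$)
$h{\left(H,m \right)} = \frac{1}{5 \left(4 + H m\right)}$ ($h{\left(H,m \right)} = \frac{\left(-3 + \left(-2\right)^{2}\right) + \frac{4}{-5}}{4 + H m} = \frac{\left(-3 + 4\right) + 4 \left(- \frac{1}{5}\right)}{4 + H m} = \frac{1 - \frac{4}{5}}{4 + H m} = \frac{1}{5 \left(4 + H m\right)}$)
$\left(15 + h{\left(-9,3 \right)}\right) 156 = \left(15 + \frac{1}{5 \left(4 - 27\right)}\right) 156 = \left(15 + \frac{1}{5 \left(-23\right)}\right) 156 = \left(15 + \frac{1}{5} \left(- \frac{1}{23}\right)\right) 156 = \left(15 - \frac{1}{115}\right) 156 = \frac{1724}{115} \cdot 156 = \frac{268944}{115}$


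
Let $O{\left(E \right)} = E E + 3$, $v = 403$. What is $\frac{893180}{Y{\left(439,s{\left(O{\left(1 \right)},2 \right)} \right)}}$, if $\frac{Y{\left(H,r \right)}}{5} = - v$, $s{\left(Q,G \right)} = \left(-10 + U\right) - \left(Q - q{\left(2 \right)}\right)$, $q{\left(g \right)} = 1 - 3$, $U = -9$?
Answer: $- \frac{178636}{403} \approx -443.27$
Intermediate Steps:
$O{\left(E \right)} = 3 + E^{2}$ ($O{\left(E \right)} = E^{2} + 3 = 3 + E^{2}$)
$q{\left(g \right)} = -2$ ($q{\left(g \right)} = 1 - 3 = -2$)
$s{\left(Q,G \right)} = -21 - Q$ ($s{\left(Q,G \right)} = \left(-10 - 9\right) - \left(2 + Q\right) = -19 - \left(2 + Q\right) = -21 - Q$)
$Y{\left(H,r \right)} = -2015$ ($Y{\left(H,r \right)} = 5 \left(\left(-1\right) 403\right) = 5 \left(-403\right) = -2015$)
$\frac{893180}{Y{\left(439,s{\left(O{\left(1 \right)},2 \right)} \right)}} = \frac{893180}{-2015} = 893180 \left(- \frac{1}{2015}\right) = - \frac{178636}{403}$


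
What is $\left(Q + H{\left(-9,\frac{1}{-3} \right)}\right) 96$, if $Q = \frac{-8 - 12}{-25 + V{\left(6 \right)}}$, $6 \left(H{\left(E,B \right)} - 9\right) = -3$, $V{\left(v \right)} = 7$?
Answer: $\frac{2768}{3} \approx 922.67$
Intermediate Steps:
$H{\left(E,B \right)} = \frac{17}{2}$ ($H{\left(E,B \right)} = 9 + \frac{1}{6} \left(-3\right) = 9 - \frac{1}{2} = \frac{17}{2}$)
$Q = \frac{10}{9}$ ($Q = \frac{-8 - 12}{-25 + 7} = - \frac{20}{-18} = \left(-20\right) \left(- \frac{1}{18}\right) = \frac{10}{9} \approx 1.1111$)
$\left(Q + H{\left(-9,\frac{1}{-3} \right)}\right) 96 = \left(\frac{10}{9} + \frac{17}{2}\right) 96 = \frac{173}{18} \cdot 96 = \frac{2768}{3}$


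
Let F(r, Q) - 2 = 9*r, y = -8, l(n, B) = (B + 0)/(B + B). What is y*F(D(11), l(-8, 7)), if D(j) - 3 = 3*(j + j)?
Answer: -4984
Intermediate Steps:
l(n, B) = 1/2 (l(n, B) = B/((2*B)) = B*(1/(2*B)) = 1/2)
D(j) = 3 + 6*j (D(j) = 3 + 3*(j + j) = 3 + 3*(2*j) = 3 + 6*j)
F(r, Q) = 2 + 9*r
y*F(D(11), l(-8, 7)) = -8*(2 + 9*(3 + 6*11)) = -8*(2 + 9*(3 + 66)) = -8*(2 + 9*69) = -8*(2 + 621) = -8*623 = -4984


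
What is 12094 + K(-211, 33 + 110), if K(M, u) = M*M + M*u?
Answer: 26442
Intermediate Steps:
K(M, u) = M**2 + M*u
12094 + K(-211, 33 + 110) = 12094 - 211*(-211 + (33 + 110)) = 12094 - 211*(-211 + 143) = 12094 - 211*(-68) = 12094 + 14348 = 26442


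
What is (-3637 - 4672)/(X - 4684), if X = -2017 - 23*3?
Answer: 8309/6770 ≈ 1.2273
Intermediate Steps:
X = -2086 (X = -2017 - 1*69 = -2017 - 69 = -2086)
(-3637 - 4672)/(X - 4684) = (-3637 - 4672)/(-2086 - 4684) = -8309/(-6770) = -8309*(-1/6770) = 8309/6770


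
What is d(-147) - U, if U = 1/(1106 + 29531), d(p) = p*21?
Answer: -94576420/30637 ≈ -3087.0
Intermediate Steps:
d(p) = 21*p
U = 1/30637 ≈ 3.2640e-5
d(-147) - U = 21*(-147) - 1*1/30637 = -3087 - 1/30637 = -94576420/30637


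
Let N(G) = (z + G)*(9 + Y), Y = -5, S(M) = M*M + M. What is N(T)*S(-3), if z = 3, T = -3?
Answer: 0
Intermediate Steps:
S(M) = M + M**2 (S(M) = M**2 + M = M + M**2)
N(G) = 12 + 4*G (N(G) = (3 + G)*(9 - 5) = (3 + G)*4 = 12 + 4*G)
N(T)*S(-3) = (12 + 4*(-3))*(-3*(1 - 3)) = (12 - 12)*(-3*(-2)) = 0*6 = 0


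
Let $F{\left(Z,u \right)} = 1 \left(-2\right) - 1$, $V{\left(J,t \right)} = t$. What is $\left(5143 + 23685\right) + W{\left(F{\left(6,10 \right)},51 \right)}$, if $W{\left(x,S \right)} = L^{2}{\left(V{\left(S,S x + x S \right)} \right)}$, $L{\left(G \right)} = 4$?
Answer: $28844$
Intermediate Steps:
$F{\left(Z,u \right)} = -3$ ($F{\left(Z,u \right)} = -2 - 1 = -3$)
$W{\left(x,S \right)} = 16$ ($W{\left(x,S \right)} = 4^{2} = 16$)
$\left(5143 + 23685\right) + W{\left(F{\left(6,10 \right)},51 \right)} = \left(5143 + 23685\right) + 16 = 28828 + 16 = 28844$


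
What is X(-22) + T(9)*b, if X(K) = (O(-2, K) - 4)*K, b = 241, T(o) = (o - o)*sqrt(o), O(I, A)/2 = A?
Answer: 1056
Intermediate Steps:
O(I, A) = 2*A
T(o) = 0 (T(o) = 0*sqrt(o) = 0)
X(K) = K*(-4 + 2*K) (X(K) = (2*K - 4)*K = (-4 + 2*K)*K = K*(-4 + 2*K))
X(-22) + T(9)*b = 2*(-22)*(-2 - 22) + 0*241 = 2*(-22)*(-24) + 0 = 1056 + 0 = 1056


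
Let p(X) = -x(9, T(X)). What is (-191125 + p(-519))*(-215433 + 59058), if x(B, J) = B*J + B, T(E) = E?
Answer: 29158151625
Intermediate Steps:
x(B, J) = B + B*J
p(X) = -9 - 9*X (p(X) = -9*(1 + X) = -(9 + 9*X) = -9 - 9*X)
(-191125 + p(-519))*(-215433 + 59058) = (-191125 + (-9 - 9*(-519)))*(-215433 + 59058) = (-191125 + (-9 + 4671))*(-156375) = (-191125 + 4662)*(-156375) = -186463*(-156375) = 29158151625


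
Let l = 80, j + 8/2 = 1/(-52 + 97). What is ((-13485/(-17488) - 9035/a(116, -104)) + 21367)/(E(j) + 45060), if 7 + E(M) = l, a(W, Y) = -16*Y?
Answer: 2988677013/6314287232 ≈ 0.47332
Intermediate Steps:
j = -179/45 (j = -4 + 1/(-52 + 97) = -4 + 1/45 = -179/45 ≈ -3.9778)
E(M) = 73 (E(M) = -7 + 80 = 73)
((-13485/(-17488) - 9035/a(116, -104)) + 21367)/(E(j) + 45060) = ((-13485/(-17488) - 9035/((-16*(-104)))) + 21367)/(73 + 45060) = ((-13485*(-1/17488) - 9035/1664) + 21367)/45133 = ((13485/17488 - 9035*1/1664) + 21367)*(1/45133) = ((13485/17488 - 695/128) + 21367)*(1/45133) = (-651755/139904 + 21367)*(1/45133) = (2988677013/139904)*(1/45133) = 2988677013/6314287232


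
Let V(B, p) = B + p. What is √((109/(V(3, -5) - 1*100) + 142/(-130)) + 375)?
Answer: √16388849490/6630 ≈ 19.309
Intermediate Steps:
√((109/(V(3, -5) - 1*100) + 142/(-130)) + 375) = √((109/((3 - 5) - 1*100) + 142/(-130)) + 375) = √((109/(-2 - 100) + 142*(-1/130)) + 375) = √((109/(-102) - 71/65) + 375) = √((109*(-1/102) - 71/65) + 375) = √((-109/102 - 71/65) + 375) = √(-14327/6630 + 375) = √(2471923/6630) = √16388849490/6630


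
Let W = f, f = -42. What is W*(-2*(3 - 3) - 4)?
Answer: 168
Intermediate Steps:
W = -42
W*(-2*(3 - 3) - 4) = -42*(-2*(3 - 3) - 4) = -42*(-2*0 - 4) = -42*(0 - 4) = -42*(-4) = 168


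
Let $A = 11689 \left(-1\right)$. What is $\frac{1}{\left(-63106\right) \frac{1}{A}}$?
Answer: $\frac{11689}{63106} \approx 0.18523$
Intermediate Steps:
$A = -11689$
$\frac{1}{\left(-63106\right) \frac{1}{A}} = \frac{1}{\left(-63106\right) \frac{1}{-11689}} = \frac{1}{\left(-63106\right) \left(- \frac{1}{11689}\right)} = \frac{1}{\frac{63106}{11689}} = \frac{11689}{63106}$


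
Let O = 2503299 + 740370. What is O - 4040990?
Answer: -797321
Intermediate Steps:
O = 3243669
O - 4040990 = 3243669 - 4040990 = -797321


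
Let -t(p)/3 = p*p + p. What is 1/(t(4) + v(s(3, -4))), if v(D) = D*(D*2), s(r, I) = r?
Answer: -1/42 ≈ -0.023810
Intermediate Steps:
v(D) = 2*D² (v(D) = D*(2*D) = 2*D²)
t(p) = -3*p - 3*p² (t(p) = -3*(p*p + p) = -3*(p² + p) = -3*(p + p²) = -3*p - 3*p²)
1/(t(4) + v(s(3, -4))) = 1/(-3*4*(1 + 4) + 2*3²) = 1/(-3*4*5 + 2*9) = 1/(-60 + 18) = 1/(-42) = -1/42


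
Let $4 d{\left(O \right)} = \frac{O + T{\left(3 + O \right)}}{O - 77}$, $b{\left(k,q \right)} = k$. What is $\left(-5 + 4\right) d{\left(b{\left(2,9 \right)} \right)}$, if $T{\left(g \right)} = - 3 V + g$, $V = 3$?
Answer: $- \frac{1}{150} \approx -0.0066667$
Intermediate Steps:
$T{\left(g \right)} = -9 + g$ ($T{\left(g \right)} = \left(-3\right) 3 + g = -9 + g$)
$d{\left(O \right)} = \frac{-6 + 2 O}{4 \left(-77 + O\right)}$ ($d{\left(O \right)} = \frac{\left(O + \left(-9 + \left(3 + O\right)\right)\right) \frac{1}{O - 77}}{4} = \frac{\left(O + \left(-6 + O\right)\right) \frac{1}{-77 + O}}{4} = \frac{\left(-6 + 2 O\right) \frac{1}{-77 + O}}{4} = \frac{\frac{1}{-77 + O} \left(-6 + 2 O\right)}{4} = \frac{-6 + 2 O}{4 \left(-77 + O\right)}$)
$\left(-5 + 4\right) d{\left(b{\left(2,9 \right)} \right)} = \left(-5 + 4\right) \frac{-3 + 2}{2 \left(-77 + 2\right)} = - \frac{-1}{2 \left(-75\right)} = - \frac{\left(-1\right) \left(-1\right)}{2 \cdot 75} = \left(-1\right) \frac{1}{150} = - \frac{1}{150}$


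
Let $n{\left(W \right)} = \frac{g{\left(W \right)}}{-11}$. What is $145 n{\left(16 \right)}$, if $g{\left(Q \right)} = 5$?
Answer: $- \frac{725}{11} \approx -65.909$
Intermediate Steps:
$n{\left(W \right)} = - \frac{5}{11}$ ($n{\left(W \right)} = \frac{5}{-11} = 5 \left(- \frac{1}{11}\right) = - \frac{5}{11}$)
$145 n{\left(16 \right)} = 145 \left(- \frac{5}{11}\right) = - \frac{725}{11}$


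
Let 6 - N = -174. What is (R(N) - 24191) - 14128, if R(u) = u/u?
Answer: -38318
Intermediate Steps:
N = 180 (N = 6 - 1*(-174) = 6 + 174 = 180)
R(u) = 1
(R(N) - 24191) - 14128 = (1 - 24191) - 14128 = -24190 - 14128 = -38318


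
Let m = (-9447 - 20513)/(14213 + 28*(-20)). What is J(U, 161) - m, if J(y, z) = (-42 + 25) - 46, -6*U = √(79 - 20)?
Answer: -830179/13653 ≈ -60.806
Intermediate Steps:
m = -29960/13653 (m = -29960/(14213 - 560) = -29960/13653 ≈ -2.1944)
U = -√59/6 (U = -√(79 - 20)/6 = -√59/6 ≈ -1.2802)
J(y, z) = -63 (J(y, z) = -17 - 46 = -63)
J(U, 161) - m = -63 - 1*(-29960/13653) = -63 + 29960/13653 = -830179/13653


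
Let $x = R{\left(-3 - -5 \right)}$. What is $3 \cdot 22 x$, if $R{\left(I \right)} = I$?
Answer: $132$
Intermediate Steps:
$x = 2$ ($x = -3 - -5 = -3 + 5 = 2$)
$3 \cdot 22 x = 3 \cdot 22 \cdot 2 = 66 \cdot 2 = 132$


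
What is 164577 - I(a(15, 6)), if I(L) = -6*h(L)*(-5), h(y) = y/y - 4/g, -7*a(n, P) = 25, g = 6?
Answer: 164567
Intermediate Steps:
a(n, P) = -25/7 (a(n, P) = -⅐*25 = -25/7)
h(y) = ⅓ (h(y) = y/y - 4/6 = 1 - 4*⅙ = 1 - ⅔ = ⅓)
I(L) = 10 (I(L) = -6*⅓*(-5) = -2*(-5) = 10)
164577 - I(a(15, 6)) = 164577 - 1*10 = 164577 - 10 = 164567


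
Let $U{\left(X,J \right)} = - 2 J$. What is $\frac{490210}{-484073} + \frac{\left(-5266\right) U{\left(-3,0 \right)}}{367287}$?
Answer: $- \frac{490210}{484073} \approx -1.0127$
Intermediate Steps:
$\frac{490210}{-484073} + \frac{\left(-5266\right) U{\left(-3,0 \right)}}{367287} = \frac{490210}{-484073} + \frac{\left(-5266\right) \left(\left(-2\right) 0\right)}{367287} = 490210 \left(- \frac{1}{484073}\right) + \left(-5266\right) 0 \cdot \frac{1}{367287} = - \frac{490210}{484073} + 0 \cdot \frac{1}{367287} = - \frac{490210}{484073} + 0 = - \frac{490210}{484073}$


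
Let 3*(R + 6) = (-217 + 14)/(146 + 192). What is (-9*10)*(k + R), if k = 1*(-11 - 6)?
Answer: 352875/169 ≈ 2088.0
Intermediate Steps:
R = -6287/1014 (R = -6 + ((-217 + 14)/(146 + 192))/3 = -6 + (-203/338)/3 = -6 + (-203*1/338)/3 = -6 + (1/3)*(-203/338) = -6 - 203/1014 = -6287/1014 ≈ -6.2002)
k = -17 (k = 1*(-17) = -17)
(-9*10)*(k + R) = (-9*10)*(-17 - 6287/1014) = -90*(-23525/1014) = 352875/169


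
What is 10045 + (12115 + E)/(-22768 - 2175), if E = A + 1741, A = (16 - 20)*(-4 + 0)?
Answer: 250538563/24943 ≈ 10044.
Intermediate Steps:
A = 16 (A = -4*(-4) = 16)
E = 1757 (E = 16 + 1741 = 1757)
10045 + (12115 + E)/(-22768 - 2175) = 10045 + (12115 + 1757)/(-22768 - 2175) = 10045 + 13872/(-24943) = 10045 + 13872*(-1/24943) = 10045 - 13872/24943 = 250538563/24943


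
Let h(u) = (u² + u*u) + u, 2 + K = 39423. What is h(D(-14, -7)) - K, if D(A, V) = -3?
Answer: -39406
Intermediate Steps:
K = 39421 (K = -2 + 39423 = 39421)
h(u) = u + 2*u² (h(u) = (u² + u²) + u = 2*u² + u = u + 2*u²)
h(D(-14, -7)) - K = -3*(1 + 2*(-3)) - 1*39421 = -3*(1 - 6) - 39421 = -3*(-5) - 39421 = 15 - 39421 = -39406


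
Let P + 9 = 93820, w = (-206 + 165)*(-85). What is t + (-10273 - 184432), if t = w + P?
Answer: -97409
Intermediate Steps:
w = 3485 (w = -41*(-85) = 3485)
P = 93811 (P = -9 + 93820 = 93811)
t = 97296 (t = 3485 + 93811 = 97296)
t + (-10273 - 184432) = 97296 + (-10273 - 184432) = 97296 - 194705 = -97409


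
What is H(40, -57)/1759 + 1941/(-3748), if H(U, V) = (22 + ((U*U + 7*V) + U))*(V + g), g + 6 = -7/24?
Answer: -606039001/13185464 ≈ -45.963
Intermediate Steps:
g = -151/24 (g = -6 - 7/24 = -151/24 ≈ -6.2917)
H(U, V) = (-151/24 + V)*(22 + U + U**2 + 7*V) (H(U, V) = (22 + ((U*U + 7*V) + U))*(V - 151/24) = (22 + ((U**2 + 7*V) + U))*(-151/24 + V) = (22 + (U + U**2 + 7*V))*(-151/24 + V) = (22 + U + U**2 + 7*V)*(-151/24 + V) = (-151/24 + V)*(22 + U + U**2 + 7*V))
H(40, -57)/1759 + 1941/(-3748) = (-1661/12 + 7*(-57)**2 - 529/24*(-57) - 151/24*40 - 151/24*40**2 + 40*(-57) - 57*40**2)/1759 + 1941/(-3748) = (-1661/12 + 7*3249 + 10051/8 - 755/3 - 151/24*1600 - 2280 - 57*1600)*(1/1759) + 1941*(-1/3748) = (-1661/12 + 22743 + 10051/8 - 755/3 - 30200/3 - 2280 - 91200)*(1/1759) - 1941/3748 = -639499/8*1/1759 - 1941/3748 = -639499/14072 - 1941/3748 = -606039001/13185464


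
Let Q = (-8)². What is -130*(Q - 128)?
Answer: 8320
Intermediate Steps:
Q = 64
-130*(Q - 128) = -130*(64 - 128) = -130*(-64) = 8320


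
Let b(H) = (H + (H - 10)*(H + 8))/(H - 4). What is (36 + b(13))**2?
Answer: 160000/81 ≈ 1975.3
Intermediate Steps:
b(H) = (H + (-10 + H)*(8 + H))/(-4 + H)
(36 + b(13))**2 = (36 + (-80 + 13**2 - 1*13)/(-4 + 13))**2 = (36 + (-80 + 169 - 13)/9)**2 = (36 + (1/9)*76)**2 = (36 + 76/9)**2 = (400/9)**2 = 160000/81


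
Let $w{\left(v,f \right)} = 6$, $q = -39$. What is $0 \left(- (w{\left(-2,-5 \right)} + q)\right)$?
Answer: $0$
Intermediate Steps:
$0 \left(- (w{\left(-2,-5 \right)} + q)\right) = 0 \left(- (6 - 39)\right) = 0 \left(\left(-1\right) \left(-33\right)\right) = 0 \cdot 33 = 0$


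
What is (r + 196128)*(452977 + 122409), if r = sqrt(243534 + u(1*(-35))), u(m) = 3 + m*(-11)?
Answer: 112849305408 + 4027702*sqrt(4978) ≈ 1.1313e+11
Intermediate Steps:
u(m) = 3 - 11*m
r = 7*sqrt(4978) (r = sqrt(243534 + (3 - 11*(-35))) = sqrt(243534 + (3 + 385)) = sqrt(243534 + 388) = sqrt(243922) = 7*sqrt(4978) ≈ 493.88)
(r + 196128)*(452977 + 122409) = (7*sqrt(4978) + 196128)*(452977 + 122409) = (196128 + 7*sqrt(4978))*575386 = 112849305408 + 4027702*sqrt(4978)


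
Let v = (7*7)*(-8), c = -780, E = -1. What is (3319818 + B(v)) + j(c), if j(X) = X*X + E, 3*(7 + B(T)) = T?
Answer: 11784238/3 ≈ 3.9281e+6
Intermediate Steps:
v = -392 (v = 49*(-8) = -392)
B(T) = -7 + T/3
j(X) = -1 + X² (j(X) = X*X - 1 = X² - 1 = -1 + X²)
(3319818 + B(v)) + j(c) = (3319818 + (-7 + (⅓)*(-392))) + (-1 + (-780)²) = (3319818 + (-7 - 392/3)) + (-1 + 608400) = (3319818 - 413/3) + 608399 = 9959041/3 + 608399 = 11784238/3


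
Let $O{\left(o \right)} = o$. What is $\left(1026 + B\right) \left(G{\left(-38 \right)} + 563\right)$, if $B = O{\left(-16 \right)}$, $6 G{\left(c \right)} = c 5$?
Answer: $\frac{1609940}{3} \approx 5.3665 \cdot 10^{5}$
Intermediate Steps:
$G{\left(c \right)} = \frac{5 c}{6}$ ($G{\left(c \right)} = \frac{c 5}{6} = \frac{5 c}{6}$)
$B = -16$
$\left(1026 + B\right) \left(G{\left(-38 \right)} + 563\right) = \left(1026 - 16\right) \left(\frac{5}{6} \left(-38\right) + 563\right) = 1010 \left(- \frac{95}{3} + 563\right) = 1010 \cdot \frac{1594}{3} = \frac{1609940}{3}$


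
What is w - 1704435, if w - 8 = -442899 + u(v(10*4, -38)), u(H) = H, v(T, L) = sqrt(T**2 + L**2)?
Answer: -2147326 + 2*sqrt(761) ≈ -2.1473e+6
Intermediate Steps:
v(T, L) = sqrt(L**2 + T**2)
w = -442891 + 2*sqrt(761) (w = 8 + (-442899 + sqrt((-38)**2 + (10*4)**2)) = 8 + (-442899 + sqrt(1444 + 40**2)) = 8 + (-442899 + sqrt(1444 + 1600)) = 8 + (-442899 + sqrt(3044)) = 8 + (-442899 + 2*sqrt(761)) = -442891 + 2*sqrt(761) ≈ -4.4284e+5)
w - 1704435 = (-442891 + 2*sqrt(761)) - 1704435 = -2147326 + 2*sqrt(761)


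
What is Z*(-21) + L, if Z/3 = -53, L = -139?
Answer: 3200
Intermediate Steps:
Z = -159 (Z = 3*(-53) = -159)
Z*(-21) + L = -159*(-21) - 139 = 3339 - 139 = 3200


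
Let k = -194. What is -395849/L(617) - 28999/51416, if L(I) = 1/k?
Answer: 3948476574697/51416 ≈ 7.6795e+7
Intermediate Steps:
L(I) = -1/194 (L(I) = 1/(-194) = -1/194)
-395849/L(617) - 28999/51416 = -395849/(-1/194) - 28999/51416 = -395849*(-194) - 28999*1/51416 = 76794706 - 28999/51416 = 3948476574697/51416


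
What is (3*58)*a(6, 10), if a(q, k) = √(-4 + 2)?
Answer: 174*I*√2 ≈ 246.07*I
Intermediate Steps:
a(q, k) = I*√2 (a(q, k) = √(-2) = I*√2)
(3*58)*a(6, 10) = (3*58)*(I*√2) = 174*(I*√2) = 174*I*√2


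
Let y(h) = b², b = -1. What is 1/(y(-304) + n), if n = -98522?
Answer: -1/98521 ≈ -1.0150e-5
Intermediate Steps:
y(h) = 1 (y(h) = (-1)² = 1)
1/(y(-304) + n) = 1/(1 - 98522) = 1/(-98521) = -1/98521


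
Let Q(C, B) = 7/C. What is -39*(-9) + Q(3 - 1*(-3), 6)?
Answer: 2113/6 ≈ 352.17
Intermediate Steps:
-39*(-9) + Q(3 - 1*(-3), 6) = -39*(-9) + 7/(3 - 1*(-3)) = 351 + 7/(3 + 3) = 351 + 7/6 = 2113/6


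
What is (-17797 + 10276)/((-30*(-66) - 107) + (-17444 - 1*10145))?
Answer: 2507/8572 ≈ 0.29246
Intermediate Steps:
(-17797 + 10276)/((-30*(-66) - 107) + (-17444 - 1*10145)) = -7521/((1980 - 107) + (-17444 - 10145)) = -7521/(1873 - 27589) = -7521/(-25716) = -7521*(-1/25716) = 2507/8572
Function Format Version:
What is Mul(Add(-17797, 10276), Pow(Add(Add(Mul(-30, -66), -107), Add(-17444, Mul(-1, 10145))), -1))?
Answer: Rational(2507, 8572) ≈ 0.29246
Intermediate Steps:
Mul(Add(-17797, 10276), Pow(Add(Add(Mul(-30, -66), -107), Add(-17444, Mul(-1, 10145))), -1)) = Mul(-7521, Pow(Add(Add(1980, -107), Add(-17444, -10145)), -1)) = Mul(-7521, Pow(Add(1873, -27589), -1)) = Mul(-7521, Pow(-25716, -1)) = Mul(-7521, Rational(-1, 25716)) = Rational(2507, 8572)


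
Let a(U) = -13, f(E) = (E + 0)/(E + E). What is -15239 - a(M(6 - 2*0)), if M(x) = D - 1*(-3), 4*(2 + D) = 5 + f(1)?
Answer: -15226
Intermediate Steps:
f(E) = ½ (f(E) = E/((2*E)) = E*(1/(2*E)) = ½)
D = -5/8 (D = -2 + (5 + ½)/4 = -2 + (¼)*(11/2) = -2 + 11/8 = -5/8 ≈ -0.62500)
M(x) = 19/8 (M(x) = -5/8 - 1*(-3) = -5/8 + 3 = 19/8)
-15239 - a(M(6 - 2*0)) = -15239 - 1*(-13) = -15239 + 13 = -15226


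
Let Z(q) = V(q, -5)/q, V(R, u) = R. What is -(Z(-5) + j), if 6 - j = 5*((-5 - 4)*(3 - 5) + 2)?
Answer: 93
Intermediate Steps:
Z(q) = 1 (Z(q) = q/q = 1)
j = -94 (j = 6 - 5*((-5 - 4)*(3 - 5) + 2) = 6 - 5*(-9*(-2) + 2) = 6 - 5*(18 + 2) = 6 - 5*20 = 6 - 1*100 = 6 - 100 = -94)
-(Z(-5) + j) = -(1 - 94) = -1*(-93) = 93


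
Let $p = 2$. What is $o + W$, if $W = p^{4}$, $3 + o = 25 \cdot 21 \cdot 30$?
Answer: $15763$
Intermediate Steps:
$o = 15747$ ($o = -3 + 25 \cdot 21 \cdot 30 = -3 + 525 \cdot 30 = -3 + 15750 = 15747$)
$W = 16$ ($W = 2^{4} = 16$)
$o + W = 15747 + 16 = 15763$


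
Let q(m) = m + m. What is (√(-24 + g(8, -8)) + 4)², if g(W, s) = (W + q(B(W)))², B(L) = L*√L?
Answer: 4*(2 + √2*√(-3 + 8*(1 + 4*√2)²))² ≈ 3252.3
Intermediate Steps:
B(L) = L^(3/2)
q(m) = 2*m
g(W, s) = (W + 2*W^(3/2))²
(√(-24 + g(8, -8)) + 4)² = (√(-24 + (8 + 2*8^(3/2))²) + 4)² = (√(-24 + (8 + 2*(16*√2))²) + 4)² = (√(-24 + (8 + 32*√2)²) + 4)² = (4 + √(-24 + (8 + 32*√2)²))²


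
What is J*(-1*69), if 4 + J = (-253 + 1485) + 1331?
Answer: -176571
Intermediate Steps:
J = 2559 (J = -4 + ((-253 + 1485) + 1331) = -4 + (1232 + 1331) = -4 + 2563 = 2559)
J*(-1*69) = 2559*(-1*69) = 2559*(-69) = -176571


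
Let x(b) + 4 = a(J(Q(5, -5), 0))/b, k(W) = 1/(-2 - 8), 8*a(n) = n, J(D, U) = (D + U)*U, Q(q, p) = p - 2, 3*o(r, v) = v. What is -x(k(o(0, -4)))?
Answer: 4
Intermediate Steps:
o(r, v) = v/3
Q(q, p) = -2 + p
J(D, U) = U*(D + U)
a(n) = n/8
k(W) = -⅒ (k(W) = 1/(-10) = -⅒)
x(b) = -4 (x(b) = -4 + ((0*((-2 - 5) + 0))/8)/b = -4 + ((0*(-7 + 0))/8)/b = -4 + ((0*(-7))/8)/b = -4 + ((⅛)*0)/b = -4 + 0/b = -4 + 0 = -4)
-x(k(o(0, -4))) = -1*(-4) = 4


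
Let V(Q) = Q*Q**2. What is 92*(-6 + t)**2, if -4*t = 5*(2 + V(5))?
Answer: 9988463/4 ≈ 2.4971e+6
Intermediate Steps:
V(Q) = Q**3
t = -635/4 (t = -5*(2 + 5**3)/4 = -5*(2 + 125)/4 = -5*127/4 = -1/4*635 = -635/4 ≈ -158.75)
92*(-6 + t)**2 = 92*(-6 - 635/4)**2 = 92*(-659/4)**2 = 92*(434281/16) = 9988463/4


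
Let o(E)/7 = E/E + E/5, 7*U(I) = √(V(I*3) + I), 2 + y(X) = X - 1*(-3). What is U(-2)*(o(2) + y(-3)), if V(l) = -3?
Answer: 39*I*√5/35 ≈ 2.4916*I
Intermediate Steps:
y(X) = 1 + X (y(X) = -2 + (X - 1*(-3)) = -2 + (X + 3) = -2 + (3 + X) = 1 + X)
U(I) = √(-3 + I)/7
o(E) = 7 + 7*E/5 (o(E) = 7*(E/E + E/5) = 7*(1 + E*(⅕)) = 7*(1 + E/5) = 7 + 7*E/5)
U(-2)*(o(2) + y(-3)) = (√(-3 - 2)/7)*((7 + (7/5)*2) + (1 - 3)) = (√(-5)/7)*((7 + 14/5) - 2) = ((I*√5)/7)*(49/5 - 2) = (I*√5/7)*(39/5) = 39*I*√5/35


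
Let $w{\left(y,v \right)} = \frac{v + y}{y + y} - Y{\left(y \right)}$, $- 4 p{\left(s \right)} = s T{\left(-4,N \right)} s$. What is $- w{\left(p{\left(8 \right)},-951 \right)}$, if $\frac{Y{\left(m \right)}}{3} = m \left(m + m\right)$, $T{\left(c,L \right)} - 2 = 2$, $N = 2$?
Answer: $\frac{3144713}{128} \approx 24568.0$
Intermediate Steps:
$T{\left(c,L \right)} = 4$ ($T{\left(c,L \right)} = 2 + 2 = 4$)
$Y{\left(m \right)} = 6 m^{2}$ ($Y{\left(m \right)} = 3 m \left(m + m\right) = 3 m 2 m = 3 \cdot 2 m^{2} = 6 m^{2}$)
$p{\left(s \right)} = - s^{2}$ ($p{\left(s \right)} = - \frac{s 4 s}{4} = - \frac{4 s s}{4} = - \frac{4 s^{2}}{4} = - s^{2}$)
$w{\left(y,v \right)} = - 6 y^{2} + \frac{v + y}{2 y}$ ($w{\left(y,v \right)} = \frac{v + y}{y + y} - 6 y^{2} = \frac{v + y}{2 y} - 6 y^{2} = - 6 y^{2} + \frac{v + y}{2 y}$)
$- w{\left(p{\left(8 \right)},-951 \right)} = - \frac{-951 - 8^{2} - 12 \left(- 8^{2}\right)^{3}}{2 \left(- 8^{2}\right)} = - \frac{-951 - 64 - 12 \left(\left(-1\right) 64\right)^{3}}{2 \left(\left(-1\right) 64\right)} = - \frac{-951 - 64 - 12 \left(-64\right)^{3}}{2 \left(-64\right)} = - \frac{\left(-1\right) \left(-951 - 64 - -3145728\right)}{2 \cdot 64} = - \frac{\left(-1\right) \left(-951 - 64 + 3145728\right)}{2 \cdot 64} = - \frac{\left(-1\right) 3144713}{2 \cdot 64} = \left(-1\right) \left(- \frac{3144713}{128}\right) = \frac{3144713}{128}$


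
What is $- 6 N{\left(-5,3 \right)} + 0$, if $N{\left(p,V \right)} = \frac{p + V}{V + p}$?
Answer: $-6$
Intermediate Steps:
$N{\left(p,V \right)} = 1$ ($N{\left(p,V \right)} = \frac{V + p}{V + p} = 1$)
$- 6 N{\left(-5,3 \right)} + 0 = \left(-6\right) 1 + 0 = -6 + 0 = -6$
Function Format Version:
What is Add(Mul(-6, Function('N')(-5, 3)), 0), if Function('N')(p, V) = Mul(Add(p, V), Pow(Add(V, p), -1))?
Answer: -6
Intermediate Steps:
Function('N')(p, V) = 1 (Function('N')(p, V) = Mul(Add(V, p), Pow(Add(V, p), -1)) = 1)
Add(Mul(-6, Function('N')(-5, 3)), 0) = Add(Mul(-6, 1), 0) = Add(-6, 0) = -6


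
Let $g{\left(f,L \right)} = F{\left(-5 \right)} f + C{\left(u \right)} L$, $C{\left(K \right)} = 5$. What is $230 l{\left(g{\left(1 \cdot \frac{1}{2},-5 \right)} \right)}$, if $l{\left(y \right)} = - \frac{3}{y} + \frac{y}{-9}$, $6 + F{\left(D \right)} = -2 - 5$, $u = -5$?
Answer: $\frac{17365}{21} \approx 826.9$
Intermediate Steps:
$F{\left(D \right)} = -13$ ($F{\left(D \right)} = -6 - 7 = -13$)
$g{\left(f,L \right)} = - 13 f + 5 L$
$l{\left(y \right)} = - \frac{3}{y} - \frac{y}{9}$ ($l{\left(y \right)} = - \frac{3}{y} + y \left(- \frac{1}{9}\right) = - \frac{3}{y} - \frac{y}{9}$)
$230 l{\left(g{\left(1 \cdot \frac{1}{2},-5 \right)} \right)} = 230 \left(- \frac{3}{- 13 \cdot 1 \cdot \frac{1}{2} + 5 \left(-5\right)} - \frac{- 13 \cdot 1 \cdot \frac{1}{2} + 5 \left(-5\right)}{9}\right) = 230 \left(- \frac{3}{- 13 \cdot 1 \cdot \frac{1}{2} - 25} - \frac{- 13 \cdot 1 \cdot \frac{1}{2} - 25}{9}\right) = 230 \left(- \frac{3}{\left(-13\right) \frac{1}{2} - 25} - \frac{\left(-13\right) \frac{1}{2} - 25}{9}\right) = 230 \left(- \frac{3}{- \frac{13}{2} - 25} - \frac{- \frac{13}{2} - 25}{9}\right) = 230 \left(- \frac{3}{- \frac{63}{2}} - - \frac{7}{2}\right) = 230 \left(\left(-3\right) \left(- \frac{2}{63}\right) + \frac{7}{2}\right) = 230 \left(\frac{2}{21} + \frac{7}{2}\right) = 230 \cdot \frac{151}{42} = \frac{17365}{21}$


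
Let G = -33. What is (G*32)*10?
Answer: -10560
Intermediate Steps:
(G*32)*10 = -33*32*10 = -1056*10 = -10560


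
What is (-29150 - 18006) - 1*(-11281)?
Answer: -35875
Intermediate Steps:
(-29150 - 18006) - 1*(-11281) = -47156 + 11281 = -35875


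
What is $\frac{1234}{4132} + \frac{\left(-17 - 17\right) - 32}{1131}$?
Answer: $\frac{187157}{778882} \approx 0.24029$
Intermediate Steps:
$\frac{1234}{4132} + \frac{\left(-17 - 17\right) - 32}{1131} = 1234 \cdot \frac{1}{4132} + \left(-34 - 32\right) \frac{1}{1131} = \frac{617}{2066} - \frac{22}{377} = \frac{187157}{778882}$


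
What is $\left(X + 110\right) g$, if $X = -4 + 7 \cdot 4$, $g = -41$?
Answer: $-5494$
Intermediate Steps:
$X = 24$ ($X = -4 + 28 = 24$)
$\left(X + 110\right) g = \left(24 + 110\right) \left(-41\right) = 134 \left(-41\right) = -5494$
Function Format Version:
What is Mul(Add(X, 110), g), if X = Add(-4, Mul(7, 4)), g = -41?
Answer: -5494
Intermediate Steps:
X = 24 (X = Add(-4, 28) = 24)
Mul(Add(X, 110), g) = Mul(Add(24, 110), -41) = Mul(134, -41) = -5494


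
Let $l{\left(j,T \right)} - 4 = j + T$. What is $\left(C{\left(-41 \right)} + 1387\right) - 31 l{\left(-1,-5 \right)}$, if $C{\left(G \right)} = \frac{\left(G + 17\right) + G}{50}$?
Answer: $\frac{14477}{10} \approx 1447.7$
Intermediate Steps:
$l{\left(j,T \right)} = 4 + T + j$ ($l{\left(j,T \right)} = 4 + \left(j + T\right) = 4 + \left(T + j\right) = 4 + T + j$)
$C{\left(G \right)} = \frac{17}{50} + \frac{G}{25}$ ($C{\left(G \right)} = \left(\left(17 + G\right) + G\right) \frac{1}{50} = \left(17 + 2 G\right) \frac{1}{50} = \frac{17}{50} + \frac{G}{25}$)
$\left(C{\left(-41 \right)} + 1387\right) - 31 l{\left(-1,-5 \right)} = \left(\left(\frac{17}{50} + \frac{1}{25} \left(-41\right)\right) + 1387\right) - 31 \left(4 - 5 - 1\right) = \left(\left(\frac{17}{50} - \frac{41}{25}\right) + 1387\right) - -62 = \left(- \frac{13}{10} + 1387\right) + 62 = \frac{13857}{10} + 62 = \frac{14477}{10}$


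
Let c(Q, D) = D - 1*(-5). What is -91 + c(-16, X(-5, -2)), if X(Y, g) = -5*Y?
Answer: -61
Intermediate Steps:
c(Q, D) = 5 + D (c(Q, D) = D + 5 = 5 + D)
-91 + c(-16, X(-5, -2)) = -91 + (5 - 5*(-5)) = -91 + (5 + 25) = -91 + 30 = -61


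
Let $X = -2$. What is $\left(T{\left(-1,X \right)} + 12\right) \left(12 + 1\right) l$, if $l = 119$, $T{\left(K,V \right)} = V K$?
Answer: $21658$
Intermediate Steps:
$T{\left(K,V \right)} = K V$
$\left(T{\left(-1,X \right)} + 12\right) \left(12 + 1\right) l = \left(\left(-1\right) \left(-2\right) + 12\right) \left(12 + 1\right) 119 = \left(2 + 12\right) 13 \cdot 119 = 14 \cdot 13 \cdot 119 = 182 \cdot 119 = 21658$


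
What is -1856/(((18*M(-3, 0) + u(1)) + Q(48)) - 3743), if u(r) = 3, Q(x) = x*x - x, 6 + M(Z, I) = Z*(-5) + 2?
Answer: 928/643 ≈ 1.4432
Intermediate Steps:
M(Z, I) = -4 - 5*Z (M(Z, I) = -6 + (Z*(-5) + 2) = -6 + (-5*Z + 2) = -6 + (2 - 5*Z) = -4 - 5*Z)
Q(x) = x² - x
-1856/(((18*M(-3, 0) + u(1)) + Q(48)) - 3743) = -1856/(((18*(-4 - 5*(-3)) + 3) + 48*(-1 + 48)) - 3743) = -1856/(((18*(-4 + 15) + 3) + 48*47) - 3743) = -1856/(((18*11 + 3) + 2256) - 3743) = -1856/(((198 + 3) + 2256) - 3743) = -1856/((201 + 2256) - 3743) = -1856/(2457 - 3743) = -1856/(-1286) = -1856*(-1/1286) = 928/643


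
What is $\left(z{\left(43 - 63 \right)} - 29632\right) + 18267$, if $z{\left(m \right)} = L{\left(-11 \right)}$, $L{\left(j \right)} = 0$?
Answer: $-11365$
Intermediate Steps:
$z{\left(m \right)} = 0$
$\left(z{\left(43 - 63 \right)} - 29632\right) + 18267 = \left(0 - 29632\right) + 18267 = -29632 + 18267 = -11365$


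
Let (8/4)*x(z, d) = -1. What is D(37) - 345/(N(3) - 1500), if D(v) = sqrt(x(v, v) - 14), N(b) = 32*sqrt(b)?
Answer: 43125/187244 + 230*sqrt(3)/46811 + I*sqrt(58)/2 ≈ 0.23882 + 3.8079*I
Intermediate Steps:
x(z, d) = -1/2 (x(z, d) = (1/2)*(-1) = -1/2)
D(v) = I*sqrt(58)/2 (D(v) = sqrt(-1/2 - 14) = sqrt(-29/2) = I*sqrt(58)/2)
D(37) - 345/(N(3) - 1500) = I*sqrt(58)/2 - 345/(32*sqrt(3) - 1500) = I*sqrt(58)/2 - 345/(-1500 + 32*sqrt(3)) = -345/(-1500 + 32*sqrt(3)) + I*sqrt(58)/2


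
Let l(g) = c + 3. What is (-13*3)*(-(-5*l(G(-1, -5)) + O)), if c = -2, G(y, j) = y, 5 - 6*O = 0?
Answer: -325/2 ≈ -162.50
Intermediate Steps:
O = ⅚ (O = ⅚ - ⅙*0 = ⅚ + 0 = ⅚ ≈ 0.83333)
l(g) = 1 (l(g) = -2 + 3 = 1)
(-13*3)*(-(-5*l(G(-1, -5)) + O)) = (-13*3)*(-(-5*1 + ⅚)) = -(-39)*(-5 + ⅚) = -(-39)*(-25)/6 = -39*25/6 = -325/2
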